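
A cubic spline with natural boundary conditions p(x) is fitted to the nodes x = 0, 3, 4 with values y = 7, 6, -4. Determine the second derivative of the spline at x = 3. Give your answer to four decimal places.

Put M_i = p'' at the i-th knot. Here h = (3, 1) and Δ = (-1/3, -10), so the interior equations h_(i-1)·M_(i-1) + 2(h_(i-1)+h_i)·M_i + h_i·M_(i+1) = 6(Δ_i − Δ_(i-1)) read
  3·M_0 + 8·M_1 + 1·M_2 = 6(Δ_1 - Δ_0) = -58
Natural end conditions: M_0 = M_2 = 0.
Solving the tridiagonal system: M_0 = 0, M_1 = -29/4, M_2 = 0.

-7.2500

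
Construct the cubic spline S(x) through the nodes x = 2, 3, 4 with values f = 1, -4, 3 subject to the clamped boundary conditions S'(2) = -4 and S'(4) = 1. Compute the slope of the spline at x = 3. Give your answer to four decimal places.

2.2500

With σ_i denoting the second derivative at x_i, h_i = 1, 1, and Δ_i = (y_(i+1) − y_i)/h_i = -5, 7:
  1·σ_0 + 4·σ_1 + 1·σ_2 = 6(Δ_1 - Δ_0) = 72
Clamped end conditions give two more equations: 2h_0·σ_0 + h_0·σ_1 = 6(Δ_0 - S'(2)) = -6 and h_1·σ_1 + 2h_1·σ_2 = 6(S'(4) - Δ_1) = -36.
Forward elimination and back-substitution give σ_0 = -37/2, σ_1 = 31, σ_2 = -67/2.
On [3, 4], S'(x) = b_1 + 2c_1·(x - 3) + 3d_1·(x - 3)² with b_1 = Δ_1 - h_1(2σ_1 + σ_2)/6 = 9/4, c_1 = σ_1/2 = 31/2, d_1 = (σ_2 - σ_1)/(6h_1) = -43/4. So S'(3) = 9/4.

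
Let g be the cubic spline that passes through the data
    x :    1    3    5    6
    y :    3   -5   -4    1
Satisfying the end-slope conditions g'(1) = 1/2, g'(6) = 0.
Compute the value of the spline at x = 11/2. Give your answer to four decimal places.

-0.7554

Let m_i = g''(x_i). Step sizes h_i = 2, 2, 1; slopes of the chords Δ_i = (y_(i+1) - y_i)/h_i = -4, 1/2, 5.
  2·m_0 + 8·m_1 + 2·m_2 = 6(Δ_1 - Δ_0) = 27
  2·m_1 + 6·m_2 + 1·m_3 = 6(Δ_2 - Δ_1) = 27
Clamped end conditions give two more equations: 2h_0·m_0 + h_0·m_1 = 6(Δ_0 - g'(1)) = -27 and h_2·m_2 + 2h_2·m_3 = 6(g'(6) - Δ_2) = -30.
Solving the tridiagonal system: m_0 = -403/46, m_1 = 185/46, m_2 = 142/23, m_3 = -416/23.
On [5, 6], g(x) = -4 + 137/23·(x - 5) + 71/23·(x - 5)² - 93/23·(x - 5)³.
With (x - 5) = 1/2: g(11/2) = -139/184.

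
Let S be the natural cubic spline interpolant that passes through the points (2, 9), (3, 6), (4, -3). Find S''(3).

With M_i denoting the second derivative at x_i, h_i = 1, 1, and Δ_i = (y_(i+1) − y_i)/h_i = -3, -9:
  1·M_0 + 4·M_1 + 1·M_2 = 6(Δ_1 - Δ_0) = -36
Natural end conditions: M_0 = M_2 = 0.
Hence M_0 = 0, M_1 = -9, M_2 = 0.

-9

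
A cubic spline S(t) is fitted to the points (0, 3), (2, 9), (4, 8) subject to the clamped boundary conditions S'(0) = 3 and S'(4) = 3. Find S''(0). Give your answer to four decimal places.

Write σ_i for S''(x_i). With h_i = 2, 2 and divided differences Δ_i = 3, -1/2, the continuity of S' gives the tridiagonal system
  2·σ_0 + 8·σ_1 + 2·σ_2 = 6(Δ_1 - Δ_0) = -21
Clamped end conditions give two more equations: 2h_0·σ_0 + h_0·σ_1 = 6(Δ_0 - S'(0)) = 0 and h_1·σ_1 + 2h_1·σ_2 = 6(S'(4) - Δ_1) = 21.
Solving: σ_0 = 21/8, σ_1 = -21/4, σ_2 = 63/8.

2.6250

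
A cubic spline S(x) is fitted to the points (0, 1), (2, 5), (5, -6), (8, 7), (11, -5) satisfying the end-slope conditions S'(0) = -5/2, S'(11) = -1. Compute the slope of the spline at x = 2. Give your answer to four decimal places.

0.2852

With M_i denoting the second derivative at x_i, h_i = 2, 3, 3, 3, and Δ_i = (y_(i+1) − y_i)/h_i = 2, -11/3, 13/3, -4:
  2·M_0 + 10·M_1 + 3·M_2 = 6(Δ_1 - Δ_0) = -34
  3·M_1 + 12·M_2 + 3·M_3 = 6(Δ_2 - Δ_1) = 48
  3·M_2 + 12·M_3 + 3·M_4 = 6(Δ_3 - Δ_2) = -50
Clamped end conditions give two more equations: 2h_0·M_0 + h_0·M_1 = 6(Δ_0 - S'(0)) = 27 and h_3·M_3 + 2h_3·M_4 = 6(S'(11) - Δ_3) = 18.
Solving the tridiagonal system: M_0 = 3043/284, M_1 = -563/71, M_2 = 3389/426, M_3 = -1681/213, M_4 = 2959/426.
On [2, 5], S'(x) = b_1 + 2c_1·(x - 2) + 3d_1·(x - 2)² with b_1 = Δ_1 - h_1(2M_1 + M_2)/6 = 81/284, c_1 = M_1/2 = -563/142, d_1 = (M_2 - M_1)/(6h_1) = 6767/7668. So S'(2) = 81/284.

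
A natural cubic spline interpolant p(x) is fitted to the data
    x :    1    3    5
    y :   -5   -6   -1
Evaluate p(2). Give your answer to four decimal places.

With m_i denoting the second derivative at x_i, h_i = 2, 2, and Δ_i = (y_(i+1) − y_i)/h_i = -1/2, 5/2:
  2·m_0 + 8·m_1 + 2·m_2 = 6(Δ_1 - Δ_0) = 18
Natural end conditions: m_0 = m_2 = 0.
Solving the tridiagonal system: m_0 = 0, m_1 = 9/4, m_2 = 0.
On [1, 3], p(x) = -5 - 5/4·(x - 1) + 0·(x - 1)² + 3/16·(x - 1)³.
With (x - 1) = 1: p(2) = -97/16.

-6.0625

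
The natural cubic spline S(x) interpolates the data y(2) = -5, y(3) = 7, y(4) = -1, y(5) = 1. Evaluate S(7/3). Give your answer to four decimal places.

0.7778

Let m_i = S''(x_i). Step sizes h_i = 1, 1, 1; slopes of the chords Δ_i = (y_(i+1) - y_i)/h_i = 12, -8, 2.
  1·m_0 + 4·m_1 + 1·m_2 = 6(Δ_1 - Δ_0) = -120
  1·m_1 + 4·m_2 + 1·m_3 = 6(Δ_2 - Δ_1) = 60
Natural end conditions: m_0 = m_3 = 0.
Forward elimination and back-substitution give m_0 = 0, m_1 = -36, m_2 = 24, m_3 = 0.
On [2, 3], S(x) = -5 + 18·(x - 2) + 0·(x - 2)² - 6·(x - 2)³.
With (x - 2) = 1/3: S(7/3) = 7/9.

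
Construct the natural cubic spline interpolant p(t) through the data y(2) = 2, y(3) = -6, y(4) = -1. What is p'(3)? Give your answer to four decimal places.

With M_i denoting the second derivative at x_i, h_i = 1, 1, and Δ_i = (y_(i+1) − y_i)/h_i = -8, 5:
  1·M_0 + 4·M_1 + 1·M_2 = 6(Δ_1 - Δ_0) = 78
Natural end conditions: M_0 = M_2 = 0.
Forward elimination and back-substitution give M_0 = 0, M_1 = 39/2, M_2 = 0.
On [3, 4], p'(t) = b_1 + 2c_1·(t - 3) + 3d_1·(t - 3)² with b_1 = Δ_1 - h_1(2M_1 + M_2)/6 = -3/2, c_1 = M_1/2 = 39/4, d_1 = (M_2 - M_1)/(6h_1) = -13/4. So p'(3) = -3/2.

-1.5000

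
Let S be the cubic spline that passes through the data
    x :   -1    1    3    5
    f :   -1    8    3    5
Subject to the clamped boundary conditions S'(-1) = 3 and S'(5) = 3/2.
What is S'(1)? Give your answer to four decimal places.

1.2000

With M_i denoting the second derivative at x_i, h_i = 2, 2, 2, and Δ_i = (y_(i+1) − y_i)/h_i = 9/2, -5/2, 1:
  2·M_0 + 8·M_1 + 2·M_2 = 6(Δ_1 - Δ_0) = -42
  2·M_1 + 8·M_2 + 2·M_3 = 6(Δ_2 - Δ_1) = 21
Clamped end conditions give two more equations: 2h_0·M_0 + h_0·M_1 = 6(Δ_0 - S'(-1)) = 9 and h_2·M_2 + 2h_2·M_3 = 6(S'(5) - Δ_2) = 3.
Forward elimination and back-substitution give M_0 = 63/10, M_1 = -81/10, M_2 = 51/10, M_3 = -9/5.
On [1, 3], S'(x) = b_1 + 2c_1·(x - 1) + 3d_1·(x - 1)² with b_1 = Δ_1 - h_1(2M_1 + M_2)/6 = 6/5, c_1 = M_1/2 = -81/20, d_1 = (M_2 - M_1)/(6h_1) = 11/10. So S'(1) = 6/5.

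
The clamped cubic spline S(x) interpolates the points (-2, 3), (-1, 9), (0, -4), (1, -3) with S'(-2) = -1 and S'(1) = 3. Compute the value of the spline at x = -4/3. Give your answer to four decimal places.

With M_i denoting the second derivative at x_i, h_i = 1, 1, 1, and Δ_i = (y_(i+1) − y_i)/h_i = 6, -13, 1:
  1·M_0 + 4·M_1 + 1·M_2 = 6(Δ_1 - Δ_0) = -114
  1·M_1 + 4·M_2 + 1·M_3 = 6(Δ_2 - Δ_1) = 84
Clamped end conditions give two more equations: 2h_0·M_0 + h_0·M_1 = 6(Δ_0 - S'(-2)) = 42 and h_2·M_2 + 2h_2·M_3 = 6(S'(1) - Δ_2) = 12.
Hence M_0 = 682/15, M_1 = -734/15, M_2 = 544/15, M_3 = -182/15.
On [-2, -1], S(x) = 3 - 1·(x + 2) + 341/15·(x + 2)² - 236/15·(x + 2)³.
With (x + 2) = 2/3: S(-4/3) = 3149/405.

7.7753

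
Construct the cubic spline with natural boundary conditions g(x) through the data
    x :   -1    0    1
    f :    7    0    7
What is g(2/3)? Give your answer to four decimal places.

3.6296

Put M_i = g'' at the i-th knot. Here h = (1, 1) and Δ = (-7, 7), so the interior equations h_(i-1)·M_(i-1) + 2(h_(i-1)+h_i)·M_i + h_i·M_(i+1) = 6(Δ_i − Δ_(i-1)) read
  1·M_0 + 4·M_1 + 1·M_2 = 6(Δ_1 - Δ_0) = 84
Natural end conditions: M_0 = M_2 = 0.
Forward elimination and back-substitution give M_0 = 0, M_1 = 21, M_2 = 0.
On [0, 1], g(x) = 0 + 0·x + 21/2·x² - 7/2·x³.
With x = 2/3: g(2/3) = 98/27.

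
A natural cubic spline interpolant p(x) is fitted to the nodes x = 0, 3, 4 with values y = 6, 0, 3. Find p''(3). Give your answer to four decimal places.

3.7500

With M_i denoting the second derivative at x_i, h_i = 3, 1, and Δ_i = (y_(i+1) − y_i)/h_i = -2, 3:
  3·M_0 + 8·M_1 + 1·M_2 = 6(Δ_1 - Δ_0) = 30
Natural end conditions: M_0 = M_2 = 0.
Solving the tridiagonal system: M_0 = 0, M_1 = 15/4, M_2 = 0.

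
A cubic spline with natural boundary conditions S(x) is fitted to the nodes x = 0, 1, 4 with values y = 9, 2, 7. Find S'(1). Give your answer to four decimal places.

-4.8333

Write M_i for S''(x_i). With h_i = 1, 3 and divided differences Δ_i = -7, 5/3, the continuity of S' gives the tridiagonal system
  1·M_0 + 8·M_1 + 3·M_2 = 6(Δ_1 - Δ_0) = 52
Natural end conditions: M_0 = M_2 = 0.
Solving: M_0 = 0, M_1 = 13/2, M_2 = 0.
On [1, 4], S'(x) = b_1 + 2c_1·(x - 1) + 3d_1·(x - 1)² with b_1 = Δ_1 - h_1(2M_1 + M_2)/6 = -29/6, c_1 = M_1/2 = 13/4, d_1 = (M_2 - M_1)/(6h_1) = -13/36. So S'(1) = -29/6.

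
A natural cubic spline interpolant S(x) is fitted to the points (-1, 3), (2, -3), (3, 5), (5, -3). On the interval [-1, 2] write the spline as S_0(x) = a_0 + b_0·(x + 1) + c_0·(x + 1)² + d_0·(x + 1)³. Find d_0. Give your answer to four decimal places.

Write M_i for S''(x_i). With h_i = 3, 1, 2 and divided differences Δ_i = -2, 8, -4, the continuity of S' gives the tridiagonal system
  3·M_0 + 8·M_1 + 1·M_2 = 6(Δ_1 - Δ_0) = 60
  1·M_1 + 6·M_2 + 2·M_3 = 6(Δ_2 - Δ_1) = -72
Natural end conditions: M_0 = M_3 = 0.
Forward elimination and back-substitution give M_0 = 0, M_1 = 432/47, M_2 = -636/47, M_3 = 0.
On [-1, 2], with S_0(x) = a_0 + b_0·(x + 1) + c_0·(x + 1)² + d_0·(x + 1)³: c_0 = M_0/2 = 0, d_0 = (M_1 - M_0)/(6h_0) = 24/47, b_0 = Δ_0 - h_0(2M_0 + M_1)/6 = -310/47.

0.5106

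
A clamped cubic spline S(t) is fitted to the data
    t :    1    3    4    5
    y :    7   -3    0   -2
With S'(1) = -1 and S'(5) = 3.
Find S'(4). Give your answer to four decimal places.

-0.1818

Put M_i = S'' at the i-th knot. Here h = (2, 1, 1) and Δ = (-5, 3, -2), so the interior equations h_(i-1)·M_(i-1) + 2(h_(i-1)+h_i)·M_i + h_i·M_(i+1) = 6(Δ_i − Δ_(i-1)) read
  2·M_0 + 6·M_1 + 1·M_2 = 6(Δ_1 - Δ_0) = 48
  1·M_1 + 4·M_2 + 1·M_3 = 6(Δ_2 - Δ_1) = -30
Clamped end conditions give two more equations: 2h_0·M_0 + h_0·M_1 = 6(Δ_0 - S'(1)) = -24 and h_2·M_2 + 2h_2·M_3 = 6(S'(5) - Δ_2) = 30.
Forward elimination and back-substitution give M_0 = -151/11, M_1 = 170/11, M_2 = -190/11, M_3 = 260/11.
On [4, 5], S'(t) = b_2 + 2c_2·(t - 4) + 3d_2·(t - 4)² with b_2 = Δ_2 - h_2(2M_2 + M_3)/6 = -2/11, c_2 = M_2/2 = -95/11, d_2 = (M_3 - M_2)/(6h_2) = 75/11. So S'(4) = -2/11.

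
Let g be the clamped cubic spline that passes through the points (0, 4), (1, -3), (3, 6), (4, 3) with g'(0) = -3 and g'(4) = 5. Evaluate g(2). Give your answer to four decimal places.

Put M_i = g'' at the i-th knot. Here h = (1, 2, 1) and Δ = (-7, 9/2, -3), so the interior equations h_(i-1)·M_(i-1) + 2(h_(i-1)+h_i)·M_i + h_i·M_(i+1) = 6(Δ_i − Δ_(i-1)) read
  1·M_0 + 6·M_1 + 2·M_2 = 6(Δ_1 - Δ_0) = 69
  2·M_1 + 6·M_2 + 1·M_3 = 6(Δ_2 - Δ_1) = -45
Clamped end conditions give two more equations: 2h_0·M_0 + h_0·M_1 = 6(Δ_0 - g'(0)) = -24 and h_2·M_2 + 2h_2·M_3 = 6(g'(4) - Δ_2) = 48.
Solving the tridiagonal system: M_0 = -809/35, M_1 = 778/35, M_2 = -722/35, M_3 = 1201/35.
On [1, 3], g(t) = -3 - 241/70·(t - 1) + 389/35·(t - 1)² - 25/7·(t - 1)³.
With (t - 1) = 1: g(2) = 11/10.

1.1000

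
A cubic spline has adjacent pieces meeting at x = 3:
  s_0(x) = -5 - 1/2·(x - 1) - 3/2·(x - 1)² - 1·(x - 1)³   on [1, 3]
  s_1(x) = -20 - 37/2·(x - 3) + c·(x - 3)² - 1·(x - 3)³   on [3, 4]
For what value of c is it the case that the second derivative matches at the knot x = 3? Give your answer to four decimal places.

s_0''(x) = -3 - 6·(x - 1), so s_0''(3) = -15. On the right, s_1''(3) = 2c, so c = -15/2.

-7.5000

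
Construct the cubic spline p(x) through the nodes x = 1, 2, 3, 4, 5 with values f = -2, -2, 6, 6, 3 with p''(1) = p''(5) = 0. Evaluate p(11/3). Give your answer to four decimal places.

Put M_i = p'' at the i-th knot. Here h = (1, 1, 1, 1) and Δ = (0, 8, 0, -3), so the interior equations h_(i-1)·M_(i-1) + 2(h_(i-1)+h_i)·M_i + h_i·M_(i+1) = 6(Δ_i − Δ_(i-1)) read
  1·M_0 + 4·M_1 + 1·M_2 = 6(Δ_1 - Δ_0) = 48
  1·M_1 + 4·M_2 + 1·M_3 = 6(Δ_2 - Δ_1) = -48
  1·M_2 + 4·M_3 + 1·M_4 = 6(Δ_3 - Δ_2) = -18
Natural end conditions: M_0 = M_4 = 0.
Solving: M_0 = 0, M_1 = 447/28, M_2 = -111/7, M_3 = -15/28, M_4 = 0.
On [3, 4], p(x) = 6 + 43/8·(x - 3) - 111/14·(x - 3)² + 143/56·(x - 3)³.
With (x - 3) = 2/3: p(11/3) = 5153/756.

6.8161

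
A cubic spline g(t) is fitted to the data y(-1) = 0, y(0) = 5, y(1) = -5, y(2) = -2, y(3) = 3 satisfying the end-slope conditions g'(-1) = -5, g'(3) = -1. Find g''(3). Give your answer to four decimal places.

Let σ_i = g''(x_i). Step sizes h_i = 1, 1, 1, 1; slopes of the chords Δ_i = (y_(i+1) - y_i)/h_i = 5, -10, 3, 5.
  1·σ_0 + 4·σ_1 + 1·σ_2 = 6(Δ_1 - Δ_0) = -90
  1·σ_1 + 4·σ_2 + 1·σ_3 = 6(Δ_2 - Δ_1) = 78
  1·σ_2 + 4·σ_3 + 1·σ_4 = 6(Δ_3 - Δ_2) = 12
Clamped end conditions give two more equations: 2h_0·σ_0 + h_0·σ_1 = 6(Δ_0 - g'(-1)) = 60 and h_3·σ_3 + 2h_3·σ_4 = 6(g'(3) - Δ_3) = -36.
Forward elimination and back-substitution give σ_0 = 1441/28, σ_1 = -601/14, σ_2 = 121/4, σ_3 = -1/14, σ_4 = -503/28.

-17.9643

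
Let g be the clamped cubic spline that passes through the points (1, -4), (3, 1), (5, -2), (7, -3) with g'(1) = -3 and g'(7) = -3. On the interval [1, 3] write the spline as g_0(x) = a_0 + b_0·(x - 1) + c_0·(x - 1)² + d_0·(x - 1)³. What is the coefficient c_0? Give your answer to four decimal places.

5.8500

With M_i denoting the second derivative at x_i, h_i = 2, 2, 2, and Δ_i = (y_(i+1) − y_i)/h_i = 5/2, -3/2, -1/2:
  2·M_0 + 8·M_1 + 2·M_2 = 6(Δ_1 - Δ_0) = -24
  2·M_1 + 8·M_2 + 2·M_3 = 6(Δ_2 - Δ_1) = 6
Clamped end conditions give two more equations: 2h_0·M_0 + h_0·M_1 = 6(Δ_0 - g'(1)) = 33 and h_2·M_2 + 2h_2·M_3 = 6(g'(7) - Δ_2) = -15.
Hence M_0 = 117/10, M_1 = -69/10, M_2 = 39/10, M_3 = -57/10.
On [1, 3], with g_0(x) = a_0 + b_0·(x - 1) + c_0·(x - 1)² + d_0·(x - 1)³: c_0 = M_0/2 = 117/20, d_0 = (M_1 - M_0)/(6h_0) = -31/20, b_0 = Δ_0 - h_0(2M_0 + M_1)/6 = -3.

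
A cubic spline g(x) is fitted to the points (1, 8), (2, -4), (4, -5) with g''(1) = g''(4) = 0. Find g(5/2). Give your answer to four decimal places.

-6.7656

Let m_i = g''(x_i). Step sizes h_i = 1, 2; slopes of the chords Δ_i = (y_(i+1) - y_i)/h_i = -12, -1/2.
  1·m_0 + 6·m_1 + 2·m_2 = 6(Δ_1 - Δ_0) = 69
Natural end conditions: m_0 = m_2 = 0.
Forward elimination and back-substitution give m_0 = 0, m_1 = 23/2, m_2 = 0.
On [2, 4], g(x) = -4 - 49/6·(x - 2) + 23/4·(x - 2)² - 23/24·(x - 2)³.
With (x - 2) = 1/2: g(5/2) = -433/64.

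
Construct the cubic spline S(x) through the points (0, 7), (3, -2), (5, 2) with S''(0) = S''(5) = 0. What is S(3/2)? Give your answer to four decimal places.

Put M_i = S'' at the i-th knot. Here h = (3, 2) and Δ = (-3, 2), so the interior equations h_(i-1)·M_(i-1) + 2(h_(i-1)+h_i)·M_i + h_i·M_(i+1) = 6(Δ_i − Δ_(i-1)) read
  3·M_0 + 10·M_1 + 2·M_2 = 6(Δ_1 - Δ_0) = 30
Natural end conditions: M_0 = M_2 = 0.
Hence M_0 = 0, M_1 = 3, M_2 = 0.
On [0, 3], S(x) = 7 - 9/2·x + 0·x² + 1/6·x³.
With x = 3/2: S(3/2) = 13/16.

0.8125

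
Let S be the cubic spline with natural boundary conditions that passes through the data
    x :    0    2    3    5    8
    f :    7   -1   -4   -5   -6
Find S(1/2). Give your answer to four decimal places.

Write m_i for S''(x_i). With h_i = 2, 1, 2, 3 and divided differences Δ_i = -4, -3, -1/2, -1/3, the continuity of S' gives the tridiagonal system
  2·m_0 + 6·m_1 + 1·m_2 = 6(Δ_1 - Δ_0) = 6
  1·m_1 + 6·m_2 + 2·m_3 = 6(Δ_2 - Δ_1) = 15
  2·m_2 + 10·m_3 + 3·m_4 = 6(Δ_3 - Δ_2) = 1
Natural end conditions: m_0 = m_4 = 0.
Hence m_0 = 0, m_1 = 94/163, m_2 = 414/163, m_3 = -133/326, m_4 = 0.
On [0, 2], S(x) = 7 - 2050/489·x + 0·x² + 47/978·x³.
With x = 1/2: S(1/2) = 12805/2608.

4.9099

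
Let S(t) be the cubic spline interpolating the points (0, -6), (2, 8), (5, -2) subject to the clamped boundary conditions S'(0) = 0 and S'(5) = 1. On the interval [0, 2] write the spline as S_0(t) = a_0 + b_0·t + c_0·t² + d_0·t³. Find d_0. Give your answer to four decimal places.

With M_i denoting the second derivative at x_i, h_i = 2, 3, and Δ_i = (y_(i+1) − y_i)/h_i = 7, -10/3:
  2·M_0 + 10·M_1 + 3·M_2 = 6(Δ_1 - Δ_0) = -62
Clamped end conditions give two more equations: 2h_0·M_0 + h_0·M_1 = 6(Δ_0 - S'(0)) = 42 and h_1·M_1 + 2h_1·M_2 = 6(S'(5) - Δ_1) = 26.
Forward elimination and back-substitution give M_0 = 169/10, M_1 = -64/5, M_2 = 161/15.
On [0, 2], with S_0(t) = a_0 + b_0·t + c_0·t² + d_0·t³: c_0 = M_0/2 = 169/20, d_0 = (M_1 - M_0)/(6h_0) = -99/40, b_0 = Δ_0 - h_0(2M_0 + M_1)/6 = 0.

-2.4750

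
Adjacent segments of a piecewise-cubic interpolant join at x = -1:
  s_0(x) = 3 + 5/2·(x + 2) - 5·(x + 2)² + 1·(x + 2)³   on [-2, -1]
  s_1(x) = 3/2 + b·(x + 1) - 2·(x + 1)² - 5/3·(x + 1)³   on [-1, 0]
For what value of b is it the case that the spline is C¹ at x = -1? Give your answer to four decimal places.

s_0'(x) = 5/2 - 10·(x + 2) + 3·(x + 2)², so s_0'(-1) = -9/2. On the right, s_1'(-1) = b, so b = -9/2.

-4.5000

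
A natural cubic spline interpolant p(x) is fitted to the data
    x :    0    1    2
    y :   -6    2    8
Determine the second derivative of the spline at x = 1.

-3

Write M_i for p''(x_i). With h_i = 1, 1 and divided differences Δ_i = 8, 6, the continuity of p' gives the tridiagonal system
  1·M_0 + 4·M_1 + 1·M_2 = 6(Δ_1 - Δ_0) = -12
Natural end conditions: M_0 = M_2 = 0.
Hence M_0 = 0, M_1 = -3, M_2 = 0.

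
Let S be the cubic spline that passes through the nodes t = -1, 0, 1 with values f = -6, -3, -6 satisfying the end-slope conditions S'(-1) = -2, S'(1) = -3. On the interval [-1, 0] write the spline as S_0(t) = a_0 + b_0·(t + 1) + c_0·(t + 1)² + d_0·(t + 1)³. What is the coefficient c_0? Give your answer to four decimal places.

Put m_i = S'' at the i-th knot. Here h = (1, 1) and Δ = (3, -3), so the interior equations h_(i-1)·m_(i-1) + 2(h_(i-1)+h_i)·m_i + h_i·m_(i+1) = 6(Δ_i − Δ_(i-1)) read
  1·m_0 + 4·m_1 + 1·m_2 = 6(Δ_1 - Δ_0) = -36
Clamped end conditions give two more equations: 2h_0·m_0 + h_0·m_1 = 6(Δ_0 - S'(-1)) = 30 and h_1·m_1 + 2h_1·m_2 = 6(S'(1) - Δ_1) = 0.
Solving the tridiagonal system: m_0 = 47/2, m_1 = -17, m_2 = 17/2.
On [-1, 0], with S_0(t) = a_0 + b_0·(t + 1) + c_0·(t + 1)² + d_0·(t + 1)³: c_0 = m_0/2 = 47/4, d_0 = (m_1 - m_0)/(6h_0) = -27/4, b_0 = Δ_0 - h_0(2m_0 + m_1)/6 = -2.

11.7500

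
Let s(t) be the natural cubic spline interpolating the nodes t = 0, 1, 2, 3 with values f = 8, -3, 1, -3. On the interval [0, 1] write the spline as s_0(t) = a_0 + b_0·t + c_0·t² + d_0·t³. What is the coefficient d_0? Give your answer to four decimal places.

4.5333

With M_i denoting the second derivative at x_i, h_i = 1, 1, 1, and Δ_i = (y_(i+1) − y_i)/h_i = -11, 4, -4:
  1·M_0 + 4·M_1 + 1·M_2 = 6(Δ_1 - Δ_0) = 90
  1·M_1 + 4·M_2 + 1·M_3 = 6(Δ_2 - Δ_1) = -48
Natural end conditions: M_0 = M_3 = 0.
Solving: M_0 = 0, M_1 = 136/5, M_2 = -94/5, M_3 = 0.
On [0, 1], with s_0(t) = a_0 + b_0·t + c_0·t² + d_0·t³: c_0 = M_0/2 = 0, d_0 = (M_1 - M_0)/(6h_0) = 68/15, b_0 = Δ_0 - h_0(2M_0 + M_1)/6 = -233/15.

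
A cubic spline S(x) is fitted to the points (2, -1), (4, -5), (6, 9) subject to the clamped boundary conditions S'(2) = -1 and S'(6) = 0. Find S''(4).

Put m_i = S'' at the i-th knot. Here h = (2, 2) and Δ = (-2, 7), so the interior equations h_(i-1)·m_(i-1) + 2(h_(i-1)+h_i)·m_i + h_i·m_(i+1) = 6(Δ_i − Δ_(i-1)) read
  2·m_0 + 8·m_1 + 2·m_2 = 6(Δ_1 - Δ_0) = 54
Clamped end conditions give two more equations: 2h_0·m_0 + h_0·m_1 = 6(Δ_0 - S'(2)) = -6 and h_1·m_1 + 2h_1·m_2 = 6(S'(6) - Δ_1) = -42.
Hence m_0 = -8, m_1 = 13, m_2 = -17.

13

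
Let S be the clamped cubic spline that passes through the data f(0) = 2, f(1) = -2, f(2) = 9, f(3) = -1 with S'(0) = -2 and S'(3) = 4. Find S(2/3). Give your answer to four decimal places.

-2.0296

With σ_i denoting the second derivative at x_i, h_i = 1, 1, 1, and Δ_i = (y_(i+1) − y_i)/h_i = -4, 11, -10:
  1·σ_0 + 4·σ_1 + 1·σ_2 = 6(Δ_1 - Δ_0) = 90
  1·σ_1 + 4·σ_2 + 1·σ_3 = 6(Δ_2 - Δ_1) = -126
Clamped end conditions give two more equations: 2h_0·σ_0 + h_0·σ_1 = 6(Δ_0 - S'(0)) = -12 and h_2·σ_2 + 2h_2·σ_3 = 6(S'(3) - Δ_2) = 84.
Hence σ_0 = -142/5, σ_1 = 224/5, σ_2 = -304/5, σ_3 = 362/5.
On [0, 1], S(t) = 2 - 2·t - 71/5·t² + 61/5·t³.
With t = 2/3: S(2/3) = -274/135.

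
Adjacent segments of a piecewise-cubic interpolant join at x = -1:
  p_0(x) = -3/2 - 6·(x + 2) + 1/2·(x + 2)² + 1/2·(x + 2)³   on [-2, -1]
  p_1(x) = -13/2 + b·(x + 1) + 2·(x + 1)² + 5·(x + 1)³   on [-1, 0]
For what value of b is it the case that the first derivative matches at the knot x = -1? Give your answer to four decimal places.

p_0'(x) = -6 + 1·(x + 2) + 3/2·(x + 2)², so p_0'(-1) = -7/2. On the right, p_1'(-1) = b, so b = -7/2.

-3.5000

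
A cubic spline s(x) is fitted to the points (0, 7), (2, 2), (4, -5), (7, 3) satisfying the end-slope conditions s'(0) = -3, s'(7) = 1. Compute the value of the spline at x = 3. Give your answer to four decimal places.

-2.2264

Put M_i = s'' at the i-th knot. Here h = (2, 2, 3) and Δ = (-5/2, -7/2, 8/3), so the interior equations h_(i-1)·M_(i-1) + 2(h_(i-1)+h_i)·M_i + h_i·M_(i+1) = 6(Δ_i − Δ_(i-1)) read
  2·M_0 + 8·M_1 + 2·M_2 = 6(Δ_1 - Δ_0) = -6
  2·M_1 + 10·M_2 + 3·M_3 = 6(Δ_2 - Δ_1) = 37
Clamped end conditions give two more equations: 2h_0·M_0 + h_0·M_1 = 6(Δ_0 - s'(0)) = 3 and h_2·M_2 + 2h_2·M_3 = 6(s'(7) - Δ_2) = -10.
Solving: M_0 = 77/37, M_1 = -197/74, M_2 = 206/37, M_3 = -494/111.
On [2, 4], s(x) = 2 - 265/74·(x - 2) - 197/148·(x - 2)² + 203/296·(x - 2)³.
With (x - 2) = 1: s(3) = -659/296.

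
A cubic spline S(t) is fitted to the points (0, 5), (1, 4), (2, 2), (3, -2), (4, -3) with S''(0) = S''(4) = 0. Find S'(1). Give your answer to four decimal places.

-1.1429

Write m_i for S''(x_i). With h_i = 1, 1, 1, 1 and divided differences Δ_i = -1, -2, -4, -1, the continuity of S' gives the tridiagonal system
  1·m_0 + 4·m_1 + 1·m_2 = 6(Δ_1 - Δ_0) = -6
  1·m_1 + 4·m_2 + 1·m_3 = 6(Δ_2 - Δ_1) = -12
  1·m_2 + 4·m_3 + 1·m_4 = 6(Δ_3 - Δ_2) = 18
Natural end conditions: m_0 = m_4 = 0.
Solving the tridiagonal system: m_0 = 0, m_1 = -3/7, m_2 = -30/7, m_3 = 39/7, m_4 = 0.
On [1, 2], S'(t) = b_1 + 2c_1·(t - 1) + 3d_1·(t - 1)² with b_1 = Δ_1 - h_1(2m_1 + m_2)/6 = -8/7, c_1 = m_1/2 = -3/14, d_1 = (m_2 - m_1)/(6h_1) = -9/14. So S'(1) = -8/7.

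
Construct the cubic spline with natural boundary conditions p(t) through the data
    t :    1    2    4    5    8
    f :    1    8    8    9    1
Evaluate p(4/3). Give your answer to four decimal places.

With σ_i denoting the second derivative at x_i, h_i = 1, 2, 1, 3, and Δ_i = (y_(i+1) − y_i)/h_i = 7, 0, 1, -8/3:
  1·σ_0 + 6·σ_1 + 2·σ_2 = 6(Δ_1 - Δ_0) = -42
  2·σ_1 + 6·σ_2 + 1·σ_3 = 6(Δ_2 - Δ_1) = 6
  1·σ_2 + 8·σ_3 + 3·σ_4 = 6(Δ_3 - Δ_2) = -22
Natural end conditions: σ_0 = σ_4 = 0.
Hence σ_0 = 0, σ_1 = -1057/125, σ_2 = 546/125, σ_3 = -412/125, σ_4 = 0.
On [1, 2], p(t) = 1 + 6307/750·(t - 1) + 0·(t - 1)² - 1057/750·(t - 1)³.
With (t - 1) = 1/3: p(4/3) = 37978/10125.

3.7509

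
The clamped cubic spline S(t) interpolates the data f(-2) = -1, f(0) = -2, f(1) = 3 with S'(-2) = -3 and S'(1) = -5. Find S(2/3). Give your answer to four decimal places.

Write m_i for S''(x_i). With h_i = 2, 1 and divided differences Δ_i = -1/2, 5, the continuity of S' gives the tridiagonal system
  2·m_0 + 6·m_1 + 1·m_2 = 6(Δ_1 - Δ_0) = 33
Clamped end conditions give two more equations: 2h_0·m_0 + h_0·m_1 = 6(Δ_0 - S'(-2)) = 15 and h_1·m_1 + 2h_1·m_2 = 6(S'(1) - Δ_1) = -60.
Solving the tridiagonal system: m_0 = -29/12, m_1 = 37/3, m_2 = -217/6.
On [0, 1], S(t) = -2 + 83/12·t + 37/6·t² - 97/12·t³.
With t = 2/3: S(2/3) = 479/162.

2.9568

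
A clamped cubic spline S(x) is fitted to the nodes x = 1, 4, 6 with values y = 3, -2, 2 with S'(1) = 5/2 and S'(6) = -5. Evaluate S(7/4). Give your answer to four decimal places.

3.0203

With M_i denoting the second derivative at x_i, h_i = 3, 2, and Δ_i = (y_(i+1) − y_i)/h_i = -5/3, 2:
  3·M_0 + 10·M_1 + 2·M_2 = 6(Δ_1 - Δ_0) = 22
Clamped end conditions give two more equations: 2h_0·M_0 + h_0·M_1 = 6(Δ_0 - S'(1)) = -25 and h_1·M_1 + 2h_1·M_2 = 6(S'(6) - Δ_1) = -42.
Solving: M_0 = -118/15, M_1 = 37/5, M_2 = -71/5.
On [1, 4], S(x) = 3 + 5/2·(x - 1) - 59/15·(x - 1)² + 229/270·(x - 1)³.
With (x - 1) = 3/4: S(7/4) = 1933/640.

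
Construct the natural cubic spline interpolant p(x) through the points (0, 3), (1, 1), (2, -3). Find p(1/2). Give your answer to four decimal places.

2.1875

Put m_i = p'' at the i-th knot. Here h = (1, 1) and Δ = (-2, -4), so the interior equations h_(i-1)·m_(i-1) + 2(h_(i-1)+h_i)·m_i + h_i·m_(i+1) = 6(Δ_i − Δ_(i-1)) read
  1·m_0 + 4·m_1 + 1·m_2 = 6(Δ_1 - Δ_0) = -12
Natural end conditions: m_0 = m_2 = 0.
Solving: m_0 = 0, m_1 = -3, m_2 = 0.
On [0, 1], p(x) = 3 - 3/2·x + 0·x² - 1/2·x³.
With x = 1/2: p(1/2) = 35/16.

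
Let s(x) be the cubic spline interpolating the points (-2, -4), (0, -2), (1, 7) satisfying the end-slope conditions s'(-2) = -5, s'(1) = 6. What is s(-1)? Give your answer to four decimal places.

Write M_i for s''(x_i). With h_i = 2, 1 and divided differences Δ_i = 1, 9, the continuity of s' gives the tridiagonal system
  2·M_0 + 6·M_1 + 1·M_2 = 6(Δ_1 - Δ_0) = 48
Clamped end conditions give two more equations: 2h_0·M_0 + h_0·M_1 = 6(Δ_0 - s'(-2)) = 36 and h_1·M_1 + 2h_1·M_2 = 6(s'(1) - Δ_1) = -18.
Forward elimination and back-substitution give M_0 = 14/3, M_1 = 26/3, M_2 = -40/3.
On [-2, 0], s(x) = -4 - 5·(x + 2) + 7/3·(x + 2)² + 1/3·(x + 2)³.
With (x + 2) = 1: s(-1) = -19/3.

-6.3333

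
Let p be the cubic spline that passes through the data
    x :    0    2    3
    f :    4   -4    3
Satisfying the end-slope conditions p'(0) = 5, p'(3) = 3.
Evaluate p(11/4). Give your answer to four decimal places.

1.6328

Write M_i for p''(x_i). With h_i = 2, 1 and divided differences Δ_i = -4, 7, the continuity of p' gives the tridiagonal system
  2·M_0 + 6·M_1 + 1·M_2 = 6(Δ_1 - Δ_0) = 66
Clamped end conditions give two more equations: 2h_0·M_0 + h_0·M_1 = 6(Δ_0 - p'(0)) = -54 and h_1·M_1 + 2h_1·M_2 = 6(p'(3) - Δ_1) = -24.
Solving the tridiagonal system: M_0 = -151/6, M_1 = 70/3, M_2 = -71/3.
On [2, 3], p(x) = -4 + 19/6·(x - 2) + 35/3·(x - 2)² - 47/6·(x - 2)³.
With (x - 2) = 3/4: p(11/4) = 209/128.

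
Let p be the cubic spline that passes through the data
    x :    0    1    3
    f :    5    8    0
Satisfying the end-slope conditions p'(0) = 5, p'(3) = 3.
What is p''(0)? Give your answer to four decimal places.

Write m_i for p''(x_i). With h_i = 1, 2 and divided differences Δ_i = 3, -4, the continuity of p' gives the tridiagonal system
  1·m_0 + 6·m_1 + 2·m_2 = 6(Δ_1 - Δ_0) = -42
Clamped end conditions give two more equations: 2h_0·m_0 + h_0·m_1 = 6(Δ_0 - p'(0)) = -12 and h_1·m_1 + 2h_1·m_2 = 6(p'(3) - Δ_1) = 42.
Hence m_0 = 1/3, m_1 = -38/3, m_2 = 101/6.

0.3333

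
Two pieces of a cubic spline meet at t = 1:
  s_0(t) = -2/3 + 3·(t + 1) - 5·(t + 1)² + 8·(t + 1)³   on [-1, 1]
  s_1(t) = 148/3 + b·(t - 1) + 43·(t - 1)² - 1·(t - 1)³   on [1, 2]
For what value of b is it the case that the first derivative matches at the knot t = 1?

s_0'(t) = 3 - 10·(t + 1) + 24·(t + 1)², so s_0'(1) = 79. On the right, s_1'(1) = b, so b = 79.

79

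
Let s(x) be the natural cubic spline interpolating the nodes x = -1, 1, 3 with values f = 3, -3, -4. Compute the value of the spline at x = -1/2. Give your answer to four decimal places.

With m_i denoting the second derivative at x_i, h_i = 2, 2, and Δ_i = (y_(i+1) − y_i)/h_i = -3, -1/2:
  2·m_0 + 8·m_1 + 2·m_2 = 6(Δ_1 - Δ_0) = 15
Natural end conditions: m_0 = m_2 = 0.
Hence m_0 = 0, m_1 = 15/8, m_2 = 0.
On [-1, 1], s(x) = 3 - 29/8·(x + 1) + 0·(x + 1)² + 5/32·(x + 1)³.
With (x + 1) = 1/2: s(-1/2) = 309/256.

1.2070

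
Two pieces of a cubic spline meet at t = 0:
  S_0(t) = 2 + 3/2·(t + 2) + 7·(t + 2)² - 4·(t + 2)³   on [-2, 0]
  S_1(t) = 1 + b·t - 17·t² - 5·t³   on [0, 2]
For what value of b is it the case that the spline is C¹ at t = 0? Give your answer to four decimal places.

S_0'(t) = 3/2 + 14·(t + 2) - 12·(t + 2)², so S_0'(0) = -37/2. On the right, S_1'(0) = b, so b = -37/2.

-18.5000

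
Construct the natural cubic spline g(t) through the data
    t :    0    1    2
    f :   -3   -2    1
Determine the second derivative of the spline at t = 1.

3

Let M_i = g''(x_i). Step sizes h_i = 1, 1; slopes of the chords Δ_i = (y_(i+1) - y_i)/h_i = 1, 3.
  1·M_0 + 4·M_1 + 1·M_2 = 6(Δ_1 - Δ_0) = 12
Natural end conditions: M_0 = M_2 = 0.
Hence M_0 = 0, M_1 = 3, M_2 = 0.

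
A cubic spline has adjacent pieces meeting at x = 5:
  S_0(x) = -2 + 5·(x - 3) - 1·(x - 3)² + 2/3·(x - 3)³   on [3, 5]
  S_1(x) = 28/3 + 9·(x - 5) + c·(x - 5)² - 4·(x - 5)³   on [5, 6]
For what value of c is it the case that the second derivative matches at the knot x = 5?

3

S_0''(x) = -2 + 4·(x - 3), so S_0''(5) = 6. On the right, S_1''(5) = 2c, so c = 3.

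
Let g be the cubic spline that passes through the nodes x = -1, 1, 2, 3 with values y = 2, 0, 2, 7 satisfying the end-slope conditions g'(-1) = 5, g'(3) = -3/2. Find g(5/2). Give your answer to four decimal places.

Write m_i for g''(x_i). With h_i = 2, 1, 1 and divided differences Δ_i = -1, 2, 5, the continuity of g' gives the tridiagonal system
  2·m_0 + 6·m_1 + 1·m_2 = 6(Δ_1 - Δ_0) = 18
  1·m_1 + 4·m_2 + 1·m_3 = 6(Δ_2 - Δ_1) = 18
Clamped end conditions give two more equations: 2h_0·m_0 + h_0·m_1 = 6(Δ_0 - g'(-1)) = -36 and h_2·m_2 + 2h_2·m_3 = 6(g'(3) - Δ_2) = -39.
Forward elimination and back-substitution give m_0 = -257/22, m_1 = 59/11, m_2 = 101/11, m_3 = -265/11.
On [2, 3], g(x) = 2 + 131/22·(x - 2) + 101/22·(x - 2)² - 61/11·(x - 2)³.
With (x - 2) = 1/2: g(5/2) = 239/44.

5.4318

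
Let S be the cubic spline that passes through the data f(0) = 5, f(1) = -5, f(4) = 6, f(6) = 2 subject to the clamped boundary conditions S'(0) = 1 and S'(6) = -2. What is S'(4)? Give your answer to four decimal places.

With M_i denoting the second derivative at x_i, h_i = 1, 3, 2, and Δ_i = (y_(i+1) − y_i)/h_i = -10, 11/3, -2:
  1·M_0 + 8·M_1 + 3·M_2 = 6(Δ_1 - Δ_0) = 82
  3·M_1 + 10·M_2 + 2·M_3 = 6(Δ_2 - Δ_1) = -34
Clamped end conditions give two more equations: 2h_0·M_0 + h_0·M_1 = 6(Δ_0 - S'(0)) = -66 and h_2·M_2 + 2h_2·M_3 = 6(S'(6) - Δ_2) = 0.
Solving: M_0 = -1666/39, M_1 = 758/39, M_2 = -400/39, M_3 = 200/39.
On [4, 6], S'(t) = b_2 + 2c_2·(t - 4) + 3d_2·(t - 4)² with b_2 = Δ_2 - h_2(2M_2 + M_3)/6 = 122/39, c_2 = M_2/2 = -200/39, d_2 = (M_3 - M_2)/(6h_2) = 50/39. So S'(4) = 122/39.

3.1282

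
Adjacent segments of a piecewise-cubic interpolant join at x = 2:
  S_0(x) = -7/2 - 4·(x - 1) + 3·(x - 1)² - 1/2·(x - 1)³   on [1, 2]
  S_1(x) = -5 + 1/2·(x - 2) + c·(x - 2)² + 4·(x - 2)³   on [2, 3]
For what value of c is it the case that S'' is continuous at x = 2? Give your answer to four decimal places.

S_0''(x) = 6 - 3·(x - 1), so S_0''(2) = 3. On the right, S_1''(2) = 2c, so c = 3/2.

1.5000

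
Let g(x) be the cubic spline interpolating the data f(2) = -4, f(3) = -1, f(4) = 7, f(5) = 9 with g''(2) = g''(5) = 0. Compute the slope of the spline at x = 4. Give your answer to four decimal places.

5.8667

Write σ_i for g''(x_i). With h_i = 1, 1, 1 and divided differences Δ_i = 3, 8, 2, the continuity of g' gives the tridiagonal system
  1·σ_0 + 4·σ_1 + 1·σ_2 = 6(Δ_1 - Δ_0) = 30
  1·σ_1 + 4·σ_2 + 1·σ_3 = 6(Δ_2 - Δ_1) = -36
Natural end conditions: σ_0 = σ_3 = 0.
Solving the tridiagonal system: σ_0 = 0, σ_1 = 52/5, σ_2 = -58/5, σ_3 = 0.
On [4, 5], g'(x) = b_2 + 2c_2·(x - 4) + 3d_2·(x - 4)² with b_2 = Δ_2 - h_2(2σ_2 + σ_3)/6 = 88/15, c_2 = σ_2/2 = -29/5, d_2 = (σ_3 - σ_2)/(6h_2) = 29/15. So g'(4) = 88/15.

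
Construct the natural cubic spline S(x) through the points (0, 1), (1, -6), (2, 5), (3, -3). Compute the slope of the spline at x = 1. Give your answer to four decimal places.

Let M_i = S''(x_i). Step sizes h_i = 1, 1, 1; slopes of the chords Δ_i = (y_(i+1) - y_i)/h_i = -7, 11, -8.
  1·M_0 + 4·M_1 + 1·M_2 = 6(Δ_1 - Δ_0) = 108
  1·M_1 + 4·M_2 + 1·M_3 = 6(Δ_2 - Δ_1) = -114
Natural end conditions: M_0 = M_3 = 0.
Hence M_0 = 0, M_1 = 182/5, M_2 = -188/5, M_3 = 0.
On [1, 2], S'(x) = b_1 + 2c_1·(x - 1) + 3d_1·(x - 1)² with b_1 = Δ_1 - h_1(2M_1 + M_2)/6 = 77/15, c_1 = M_1/2 = 91/5, d_1 = (M_2 - M_1)/(6h_1) = -37/3. So S'(1) = 77/15.

5.1333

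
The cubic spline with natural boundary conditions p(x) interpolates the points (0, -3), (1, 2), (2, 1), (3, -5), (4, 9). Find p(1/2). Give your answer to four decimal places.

Put m_i = p'' at the i-th knot. Here h = (1, 1, 1, 1) and Δ = (5, -1, -6, 14), so the interior equations h_(i-1)·m_(i-1) + 2(h_(i-1)+h_i)·m_i + h_i·m_(i+1) = 6(Δ_i − Δ_(i-1)) read
  1·m_0 + 4·m_1 + 1·m_2 = 6(Δ_1 - Δ_0) = -36
  1·m_1 + 4·m_2 + 1·m_3 = 6(Δ_2 - Δ_1) = -30
  1·m_2 + 4·m_3 + 1·m_4 = 6(Δ_3 - Δ_2) = 120
Natural end conditions: m_0 = m_4 = 0.
Solving the tridiagonal system: m_0 = 0, m_1 = -75/14, m_2 = -102/7, m_3 = 471/14, m_4 = 0.
On [0, 1], p(x) = -3 + 165/28·x + 0·x² - 25/28·x³.
With x = 1/2: p(1/2) = -37/224.

-0.1652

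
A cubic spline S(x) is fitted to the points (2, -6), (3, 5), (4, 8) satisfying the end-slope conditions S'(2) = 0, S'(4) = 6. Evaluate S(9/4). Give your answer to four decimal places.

With m_i denoting the second derivative at x_i, h_i = 1, 1, and Δ_i = (y_(i+1) − y_i)/h_i = 11, 3:
  1·m_0 + 4·m_1 + 1·m_2 = 6(Δ_1 - Δ_0) = -48
Clamped end conditions give two more equations: 2h_0·m_0 + h_0·m_1 = 6(Δ_0 - S'(2)) = 66 and h_1·m_1 + 2h_1·m_2 = 6(S'(4) - Δ_1) = 18.
Solving the tridiagonal system: m_0 = 48, m_1 = -30, m_2 = 24.
On [2, 3], S(x) = -6 + 0·(x - 2) + 24·(x - 2)² - 13·(x - 2)³.
With (x - 2) = 1/4: S(9/4) = -301/64.

-4.7031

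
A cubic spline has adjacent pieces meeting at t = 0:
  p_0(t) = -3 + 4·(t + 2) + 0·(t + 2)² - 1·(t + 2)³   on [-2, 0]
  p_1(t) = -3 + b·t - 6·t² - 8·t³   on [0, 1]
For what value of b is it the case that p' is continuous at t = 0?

-8

p_0'(t) = 4 + 0·(t + 2) - 3·(t + 2)², so p_0'(0) = -8. On the right, p_1'(0) = b, so b = -8.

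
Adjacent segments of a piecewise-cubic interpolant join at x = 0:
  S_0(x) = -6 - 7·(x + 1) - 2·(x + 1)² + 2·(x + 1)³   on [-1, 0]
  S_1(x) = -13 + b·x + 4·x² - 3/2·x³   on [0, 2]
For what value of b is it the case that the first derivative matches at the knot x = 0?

-5

S_0'(x) = -7 - 4·(x + 1) + 6·(x + 1)², so S_0'(0) = -5. On the right, S_1'(0) = b, so b = -5.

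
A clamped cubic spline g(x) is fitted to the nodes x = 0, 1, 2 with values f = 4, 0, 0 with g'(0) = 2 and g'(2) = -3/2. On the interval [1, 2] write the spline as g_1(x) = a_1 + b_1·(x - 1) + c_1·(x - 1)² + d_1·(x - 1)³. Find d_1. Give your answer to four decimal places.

-4.6250

Put σ_i = g'' at the i-th knot. Here h = (1, 1) and Δ = (-4, 0), so the interior equations h_(i-1)·σ_(i-1) + 2(h_(i-1)+h_i)·σ_i + h_i·σ_(i+1) = 6(Δ_i − Δ_(i-1)) read
  1·σ_0 + 4·σ_1 + 1·σ_2 = 6(Δ_1 - Δ_0) = 24
Clamped end conditions give two more equations: 2h_0·σ_0 + h_0·σ_1 = 6(Δ_0 - g'(0)) = -36 and h_1·σ_1 + 2h_1·σ_2 = 6(g'(2) - Δ_1) = -9.
Solving: σ_0 = -103/4, σ_1 = 31/2, σ_2 = -49/4.
On [1, 2], with g_1(x) = a_1 + b_1·(x - 1) + c_1·(x - 1)² + d_1·(x - 1)³: c_1 = σ_1/2 = 31/4, d_1 = (σ_2 - σ_1)/(6h_1) = -37/8, b_1 = Δ_1 - h_1(2σ_1 + σ_2)/6 = -25/8.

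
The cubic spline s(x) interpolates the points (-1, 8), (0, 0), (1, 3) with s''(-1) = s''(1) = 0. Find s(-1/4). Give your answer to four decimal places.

1.0977

Write M_i for s''(x_i). With h_i = 1, 1 and divided differences Δ_i = -8, 3, the continuity of s' gives the tridiagonal system
  1·M_0 + 4·M_1 + 1·M_2 = 6(Δ_1 - Δ_0) = 66
Natural end conditions: M_0 = M_2 = 0.
Solving: M_0 = 0, M_1 = 33/2, M_2 = 0.
On [-1, 0], s(x) = 8 - 43/4·(x + 1) + 0·(x + 1)² + 11/4·(x + 1)³.
With (x + 1) = 3/4: s(-1/4) = 281/256.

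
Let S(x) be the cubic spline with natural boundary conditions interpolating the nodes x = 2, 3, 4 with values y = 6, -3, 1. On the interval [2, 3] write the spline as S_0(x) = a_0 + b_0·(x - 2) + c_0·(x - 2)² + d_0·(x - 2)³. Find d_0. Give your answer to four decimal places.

With M_i denoting the second derivative at x_i, h_i = 1, 1, and Δ_i = (y_(i+1) − y_i)/h_i = -9, 4:
  1·M_0 + 4·M_1 + 1·M_2 = 6(Δ_1 - Δ_0) = 78
Natural end conditions: M_0 = M_2 = 0.
Forward elimination and back-substitution give M_0 = 0, M_1 = 39/2, M_2 = 0.
On [2, 3], with S_0(x) = a_0 + b_0·(x - 2) + c_0·(x - 2)² + d_0·(x - 2)³: c_0 = M_0/2 = 0, d_0 = (M_1 - M_0)/(6h_0) = 13/4, b_0 = Δ_0 - h_0(2M_0 + M_1)/6 = -49/4.

3.2500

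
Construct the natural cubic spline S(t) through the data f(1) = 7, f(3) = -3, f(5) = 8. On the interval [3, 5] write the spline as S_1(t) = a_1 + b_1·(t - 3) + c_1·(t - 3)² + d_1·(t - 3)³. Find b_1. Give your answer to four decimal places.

0.2500

Put M_i = S'' at the i-th knot. Here h = (2, 2) and Δ = (-5, 11/2), so the interior equations h_(i-1)·M_(i-1) + 2(h_(i-1)+h_i)·M_i + h_i·M_(i+1) = 6(Δ_i − Δ_(i-1)) read
  2·M_0 + 8·M_1 + 2·M_2 = 6(Δ_1 - Δ_0) = 63
Natural end conditions: M_0 = M_2 = 0.
Solving: M_0 = 0, M_1 = 63/8, M_2 = 0.
On [3, 5], with S_1(t) = a_1 + b_1·(t - 3) + c_1·(t - 3)² + d_1·(t - 3)³: c_1 = M_1/2 = 63/16, d_1 = (M_2 - M_1)/(6h_1) = -21/32, b_1 = Δ_1 - h_1(2M_1 + M_2)/6 = 1/4.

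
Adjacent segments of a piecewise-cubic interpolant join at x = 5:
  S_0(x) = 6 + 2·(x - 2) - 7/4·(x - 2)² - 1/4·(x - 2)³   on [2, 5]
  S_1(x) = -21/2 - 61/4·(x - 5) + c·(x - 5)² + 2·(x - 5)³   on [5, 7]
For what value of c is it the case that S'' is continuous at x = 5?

S_0''(x) = -7/2 - 3/2·(x - 2), so S_0''(5) = -8. On the right, S_1''(5) = 2c, so c = -4.

-4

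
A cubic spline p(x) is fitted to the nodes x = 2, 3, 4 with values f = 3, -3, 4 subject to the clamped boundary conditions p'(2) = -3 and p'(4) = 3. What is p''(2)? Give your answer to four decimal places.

-25.5000

Let M_i = p''(x_i). Step sizes h_i = 1, 1; slopes of the chords Δ_i = (y_(i+1) - y_i)/h_i = -6, 7.
  1·M_0 + 4·M_1 + 1·M_2 = 6(Δ_1 - Δ_0) = 78
Clamped end conditions give two more equations: 2h_0·M_0 + h_0·M_1 = 6(Δ_0 - p'(2)) = -18 and h_1·M_1 + 2h_1·M_2 = 6(p'(4) - Δ_1) = -24.
Solving the tridiagonal system: M_0 = -51/2, M_1 = 33, M_2 = -57/2.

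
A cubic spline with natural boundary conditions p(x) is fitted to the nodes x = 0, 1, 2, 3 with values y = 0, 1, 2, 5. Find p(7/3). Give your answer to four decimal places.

2.8025

With σ_i denoting the second derivative at x_i, h_i = 1, 1, 1, and Δ_i = (y_(i+1) − y_i)/h_i = 1, 1, 3:
  1·σ_0 + 4·σ_1 + 1·σ_2 = 6(Δ_1 - Δ_0) = 0
  1·σ_1 + 4·σ_2 + 1·σ_3 = 6(Δ_2 - Δ_1) = 12
Natural end conditions: σ_0 = σ_3 = 0.
Hence σ_0 = 0, σ_1 = -4/5, σ_2 = 16/5, σ_3 = 0.
On [2, 3], p(x) = 2 + 29/15·(x - 2) + 8/5·(x - 2)² - 8/15·(x - 2)³.
With (x - 2) = 1/3: p(7/3) = 227/81.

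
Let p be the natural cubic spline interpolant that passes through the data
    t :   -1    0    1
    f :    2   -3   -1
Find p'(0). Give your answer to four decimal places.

Write m_i for p''(x_i). With h_i = 1, 1 and divided differences Δ_i = -5, 2, the continuity of p' gives the tridiagonal system
  1·m_0 + 4·m_1 + 1·m_2 = 6(Δ_1 - Δ_0) = 42
Natural end conditions: m_0 = m_2 = 0.
Forward elimination and back-substitution give m_0 = 0, m_1 = 21/2, m_2 = 0.
On [0, 1], p'(t) = b_1 + 2c_1·t + 3d_1·t² with b_1 = Δ_1 - h_1(2m_1 + m_2)/6 = -3/2, c_1 = m_1/2 = 21/4, d_1 = (m_2 - m_1)/(6h_1) = -7/4. So p'(0) = -3/2.

-1.5000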